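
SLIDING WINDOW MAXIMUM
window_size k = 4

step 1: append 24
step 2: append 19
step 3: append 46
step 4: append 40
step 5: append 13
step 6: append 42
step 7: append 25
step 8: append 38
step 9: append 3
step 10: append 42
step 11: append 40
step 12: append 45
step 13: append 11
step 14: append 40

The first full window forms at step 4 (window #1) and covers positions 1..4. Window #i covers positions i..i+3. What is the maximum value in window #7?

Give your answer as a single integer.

Answer: 42

Derivation:
step 1: append 24 -> window=[24] (not full yet)
step 2: append 19 -> window=[24, 19] (not full yet)
step 3: append 46 -> window=[24, 19, 46] (not full yet)
step 4: append 40 -> window=[24, 19, 46, 40] -> max=46
step 5: append 13 -> window=[19, 46, 40, 13] -> max=46
step 6: append 42 -> window=[46, 40, 13, 42] -> max=46
step 7: append 25 -> window=[40, 13, 42, 25] -> max=42
step 8: append 38 -> window=[13, 42, 25, 38] -> max=42
step 9: append 3 -> window=[42, 25, 38, 3] -> max=42
step 10: append 42 -> window=[25, 38, 3, 42] -> max=42
Window #7 max = 42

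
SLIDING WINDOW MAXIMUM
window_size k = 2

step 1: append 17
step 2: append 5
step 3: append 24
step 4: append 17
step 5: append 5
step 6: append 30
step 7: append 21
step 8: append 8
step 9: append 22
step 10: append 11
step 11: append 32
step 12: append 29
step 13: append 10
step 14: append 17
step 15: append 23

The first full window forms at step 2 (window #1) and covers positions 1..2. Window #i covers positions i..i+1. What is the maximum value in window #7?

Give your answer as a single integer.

step 1: append 17 -> window=[17] (not full yet)
step 2: append 5 -> window=[17, 5] -> max=17
step 3: append 24 -> window=[5, 24] -> max=24
step 4: append 17 -> window=[24, 17] -> max=24
step 5: append 5 -> window=[17, 5] -> max=17
step 6: append 30 -> window=[5, 30] -> max=30
step 7: append 21 -> window=[30, 21] -> max=30
step 8: append 8 -> window=[21, 8] -> max=21
Window #7 max = 21

Answer: 21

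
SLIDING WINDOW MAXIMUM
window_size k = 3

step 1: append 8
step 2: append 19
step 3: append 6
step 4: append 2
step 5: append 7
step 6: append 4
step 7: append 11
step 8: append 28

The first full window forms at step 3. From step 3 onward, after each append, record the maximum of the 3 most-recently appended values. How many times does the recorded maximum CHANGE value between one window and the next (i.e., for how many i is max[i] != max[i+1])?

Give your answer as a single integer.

step 1: append 8 -> window=[8] (not full yet)
step 2: append 19 -> window=[8, 19] (not full yet)
step 3: append 6 -> window=[8, 19, 6] -> max=19
step 4: append 2 -> window=[19, 6, 2] -> max=19
step 5: append 7 -> window=[6, 2, 7] -> max=7
step 6: append 4 -> window=[2, 7, 4] -> max=7
step 7: append 11 -> window=[7, 4, 11] -> max=11
step 8: append 28 -> window=[4, 11, 28] -> max=28
Recorded maximums: 19 19 7 7 11 28
Changes between consecutive maximums: 3

Answer: 3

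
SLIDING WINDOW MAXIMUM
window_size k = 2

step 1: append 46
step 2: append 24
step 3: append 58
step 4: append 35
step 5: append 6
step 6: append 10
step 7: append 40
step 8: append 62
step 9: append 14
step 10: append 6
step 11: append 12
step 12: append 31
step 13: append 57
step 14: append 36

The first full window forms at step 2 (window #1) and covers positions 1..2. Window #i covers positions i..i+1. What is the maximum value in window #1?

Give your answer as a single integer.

step 1: append 46 -> window=[46] (not full yet)
step 2: append 24 -> window=[46, 24] -> max=46
Window #1 max = 46

Answer: 46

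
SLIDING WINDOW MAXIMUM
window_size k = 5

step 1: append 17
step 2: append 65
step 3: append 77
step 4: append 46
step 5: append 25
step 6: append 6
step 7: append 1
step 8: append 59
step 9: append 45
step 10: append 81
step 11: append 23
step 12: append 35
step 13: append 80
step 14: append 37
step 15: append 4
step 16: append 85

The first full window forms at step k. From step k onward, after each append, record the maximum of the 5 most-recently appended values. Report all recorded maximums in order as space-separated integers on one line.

step 1: append 17 -> window=[17] (not full yet)
step 2: append 65 -> window=[17, 65] (not full yet)
step 3: append 77 -> window=[17, 65, 77] (not full yet)
step 4: append 46 -> window=[17, 65, 77, 46] (not full yet)
step 5: append 25 -> window=[17, 65, 77, 46, 25] -> max=77
step 6: append 6 -> window=[65, 77, 46, 25, 6] -> max=77
step 7: append 1 -> window=[77, 46, 25, 6, 1] -> max=77
step 8: append 59 -> window=[46, 25, 6, 1, 59] -> max=59
step 9: append 45 -> window=[25, 6, 1, 59, 45] -> max=59
step 10: append 81 -> window=[6, 1, 59, 45, 81] -> max=81
step 11: append 23 -> window=[1, 59, 45, 81, 23] -> max=81
step 12: append 35 -> window=[59, 45, 81, 23, 35] -> max=81
step 13: append 80 -> window=[45, 81, 23, 35, 80] -> max=81
step 14: append 37 -> window=[81, 23, 35, 80, 37] -> max=81
step 15: append 4 -> window=[23, 35, 80, 37, 4] -> max=80
step 16: append 85 -> window=[35, 80, 37, 4, 85] -> max=85

Answer: 77 77 77 59 59 81 81 81 81 81 80 85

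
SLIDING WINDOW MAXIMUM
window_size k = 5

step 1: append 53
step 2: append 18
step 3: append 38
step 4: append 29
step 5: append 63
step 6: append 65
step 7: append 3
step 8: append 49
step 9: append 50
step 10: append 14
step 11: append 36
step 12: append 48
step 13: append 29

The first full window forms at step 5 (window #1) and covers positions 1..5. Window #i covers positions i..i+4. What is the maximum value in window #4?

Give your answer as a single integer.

Answer: 65

Derivation:
step 1: append 53 -> window=[53] (not full yet)
step 2: append 18 -> window=[53, 18] (not full yet)
step 3: append 38 -> window=[53, 18, 38] (not full yet)
step 4: append 29 -> window=[53, 18, 38, 29] (not full yet)
step 5: append 63 -> window=[53, 18, 38, 29, 63] -> max=63
step 6: append 65 -> window=[18, 38, 29, 63, 65] -> max=65
step 7: append 3 -> window=[38, 29, 63, 65, 3] -> max=65
step 8: append 49 -> window=[29, 63, 65, 3, 49] -> max=65
Window #4 max = 65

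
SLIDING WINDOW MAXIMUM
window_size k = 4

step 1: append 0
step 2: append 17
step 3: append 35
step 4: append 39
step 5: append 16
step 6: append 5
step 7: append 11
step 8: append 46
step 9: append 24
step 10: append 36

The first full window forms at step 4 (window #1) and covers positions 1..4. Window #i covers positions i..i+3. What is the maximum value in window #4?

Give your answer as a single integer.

step 1: append 0 -> window=[0] (not full yet)
step 2: append 17 -> window=[0, 17] (not full yet)
step 3: append 35 -> window=[0, 17, 35] (not full yet)
step 4: append 39 -> window=[0, 17, 35, 39] -> max=39
step 5: append 16 -> window=[17, 35, 39, 16] -> max=39
step 6: append 5 -> window=[35, 39, 16, 5] -> max=39
step 7: append 11 -> window=[39, 16, 5, 11] -> max=39
Window #4 max = 39

Answer: 39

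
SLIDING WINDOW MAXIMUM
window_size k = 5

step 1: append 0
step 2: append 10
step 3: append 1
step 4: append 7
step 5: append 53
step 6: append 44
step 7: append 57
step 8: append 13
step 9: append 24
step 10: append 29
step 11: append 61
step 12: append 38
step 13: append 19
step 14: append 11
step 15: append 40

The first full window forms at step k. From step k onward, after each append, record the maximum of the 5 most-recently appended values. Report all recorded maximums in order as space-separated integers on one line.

step 1: append 0 -> window=[0] (not full yet)
step 2: append 10 -> window=[0, 10] (not full yet)
step 3: append 1 -> window=[0, 10, 1] (not full yet)
step 4: append 7 -> window=[0, 10, 1, 7] (not full yet)
step 5: append 53 -> window=[0, 10, 1, 7, 53] -> max=53
step 6: append 44 -> window=[10, 1, 7, 53, 44] -> max=53
step 7: append 57 -> window=[1, 7, 53, 44, 57] -> max=57
step 8: append 13 -> window=[7, 53, 44, 57, 13] -> max=57
step 9: append 24 -> window=[53, 44, 57, 13, 24] -> max=57
step 10: append 29 -> window=[44, 57, 13, 24, 29] -> max=57
step 11: append 61 -> window=[57, 13, 24, 29, 61] -> max=61
step 12: append 38 -> window=[13, 24, 29, 61, 38] -> max=61
step 13: append 19 -> window=[24, 29, 61, 38, 19] -> max=61
step 14: append 11 -> window=[29, 61, 38, 19, 11] -> max=61
step 15: append 40 -> window=[61, 38, 19, 11, 40] -> max=61

Answer: 53 53 57 57 57 57 61 61 61 61 61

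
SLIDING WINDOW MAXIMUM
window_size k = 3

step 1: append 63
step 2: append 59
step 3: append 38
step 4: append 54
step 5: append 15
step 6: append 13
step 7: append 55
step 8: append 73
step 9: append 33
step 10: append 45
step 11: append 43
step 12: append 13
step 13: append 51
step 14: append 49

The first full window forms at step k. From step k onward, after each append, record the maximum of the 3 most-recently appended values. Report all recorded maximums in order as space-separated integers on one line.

step 1: append 63 -> window=[63] (not full yet)
step 2: append 59 -> window=[63, 59] (not full yet)
step 3: append 38 -> window=[63, 59, 38] -> max=63
step 4: append 54 -> window=[59, 38, 54] -> max=59
step 5: append 15 -> window=[38, 54, 15] -> max=54
step 6: append 13 -> window=[54, 15, 13] -> max=54
step 7: append 55 -> window=[15, 13, 55] -> max=55
step 8: append 73 -> window=[13, 55, 73] -> max=73
step 9: append 33 -> window=[55, 73, 33] -> max=73
step 10: append 45 -> window=[73, 33, 45] -> max=73
step 11: append 43 -> window=[33, 45, 43] -> max=45
step 12: append 13 -> window=[45, 43, 13] -> max=45
step 13: append 51 -> window=[43, 13, 51] -> max=51
step 14: append 49 -> window=[13, 51, 49] -> max=51

Answer: 63 59 54 54 55 73 73 73 45 45 51 51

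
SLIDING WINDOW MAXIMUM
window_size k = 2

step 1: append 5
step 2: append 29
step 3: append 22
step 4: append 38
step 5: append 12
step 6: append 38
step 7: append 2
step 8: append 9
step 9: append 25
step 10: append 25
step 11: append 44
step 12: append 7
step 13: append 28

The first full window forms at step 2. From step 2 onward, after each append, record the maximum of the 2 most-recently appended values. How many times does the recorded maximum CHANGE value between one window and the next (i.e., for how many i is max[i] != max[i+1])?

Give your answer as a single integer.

Answer: 5

Derivation:
step 1: append 5 -> window=[5] (not full yet)
step 2: append 29 -> window=[5, 29] -> max=29
step 3: append 22 -> window=[29, 22] -> max=29
step 4: append 38 -> window=[22, 38] -> max=38
step 5: append 12 -> window=[38, 12] -> max=38
step 6: append 38 -> window=[12, 38] -> max=38
step 7: append 2 -> window=[38, 2] -> max=38
step 8: append 9 -> window=[2, 9] -> max=9
step 9: append 25 -> window=[9, 25] -> max=25
step 10: append 25 -> window=[25, 25] -> max=25
step 11: append 44 -> window=[25, 44] -> max=44
step 12: append 7 -> window=[44, 7] -> max=44
step 13: append 28 -> window=[7, 28] -> max=28
Recorded maximums: 29 29 38 38 38 38 9 25 25 44 44 28
Changes between consecutive maximums: 5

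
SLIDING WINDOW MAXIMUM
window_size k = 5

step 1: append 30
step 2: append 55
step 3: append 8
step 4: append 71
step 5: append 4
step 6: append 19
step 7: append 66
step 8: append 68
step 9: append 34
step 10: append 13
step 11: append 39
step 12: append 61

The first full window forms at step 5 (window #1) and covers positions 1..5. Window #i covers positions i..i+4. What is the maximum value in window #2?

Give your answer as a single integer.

step 1: append 30 -> window=[30] (not full yet)
step 2: append 55 -> window=[30, 55] (not full yet)
step 3: append 8 -> window=[30, 55, 8] (not full yet)
step 4: append 71 -> window=[30, 55, 8, 71] (not full yet)
step 5: append 4 -> window=[30, 55, 8, 71, 4] -> max=71
step 6: append 19 -> window=[55, 8, 71, 4, 19] -> max=71
Window #2 max = 71

Answer: 71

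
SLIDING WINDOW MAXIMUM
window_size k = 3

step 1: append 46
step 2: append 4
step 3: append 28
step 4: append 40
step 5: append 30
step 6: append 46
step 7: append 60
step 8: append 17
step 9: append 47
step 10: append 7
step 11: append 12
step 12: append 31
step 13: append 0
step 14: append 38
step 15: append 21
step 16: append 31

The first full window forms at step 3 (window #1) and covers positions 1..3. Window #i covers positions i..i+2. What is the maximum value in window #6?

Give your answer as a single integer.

step 1: append 46 -> window=[46] (not full yet)
step 2: append 4 -> window=[46, 4] (not full yet)
step 3: append 28 -> window=[46, 4, 28] -> max=46
step 4: append 40 -> window=[4, 28, 40] -> max=40
step 5: append 30 -> window=[28, 40, 30] -> max=40
step 6: append 46 -> window=[40, 30, 46] -> max=46
step 7: append 60 -> window=[30, 46, 60] -> max=60
step 8: append 17 -> window=[46, 60, 17] -> max=60
Window #6 max = 60

Answer: 60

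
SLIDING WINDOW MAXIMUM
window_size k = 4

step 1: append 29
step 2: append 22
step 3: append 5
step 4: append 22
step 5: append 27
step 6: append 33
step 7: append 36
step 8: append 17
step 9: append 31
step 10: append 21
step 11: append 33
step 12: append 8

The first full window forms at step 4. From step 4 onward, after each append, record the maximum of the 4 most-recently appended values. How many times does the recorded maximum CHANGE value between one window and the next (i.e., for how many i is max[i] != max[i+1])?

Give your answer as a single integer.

Answer: 4

Derivation:
step 1: append 29 -> window=[29] (not full yet)
step 2: append 22 -> window=[29, 22] (not full yet)
step 3: append 5 -> window=[29, 22, 5] (not full yet)
step 4: append 22 -> window=[29, 22, 5, 22] -> max=29
step 5: append 27 -> window=[22, 5, 22, 27] -> max=27
step 6: append 33 -> window=[5, 22, 27, 33] -> max=33
step 7: append 36 -> window=[22, 27, 33, 36] -> max=36
step 8: append 17 -> window=[27, 33, 36, 17] -> max=36
step 9: append 31 -> window=[33, 36, 17, 31] -> max=36
step 10: append 21 -> window=[36, 17, 31, 21] -> max=36
step 11: append 33 -> window=[17, 31, 21, 33] -> max=33
step 12: append 8 -> window=[31, 21, 33, 8] -> max=33
Recorded maximums: 29 27 33 36 36 36 36 33 33
Changes between consecutive maximums: 4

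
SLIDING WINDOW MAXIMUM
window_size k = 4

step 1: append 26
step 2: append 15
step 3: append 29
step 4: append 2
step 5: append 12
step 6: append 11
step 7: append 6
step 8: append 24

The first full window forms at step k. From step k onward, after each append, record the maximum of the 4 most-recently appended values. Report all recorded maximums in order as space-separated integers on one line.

Answer: 29 29 29 12 24

Derivation:
step 1: append 26 -> window=[26] (not full yet)
step 2: append 15 -> window=[26, 15] (not full yet)
step 3: append 29 -> window=[26, 15, 29] (not full yet)
step 4: append 2 -> window=[26, 15, 29, 2] -> max=29
step 5: append 12 -> window=[15, 29, 2, 12] -> max=29
step 6: append 11 -> window=[29, 2, 12, 11] -> max=29
step 7: append 6 -> window=[2, 12, 11, 6] -> max=12
step 8: append 24 -> window=[12, 11, 6, 24] -> max=24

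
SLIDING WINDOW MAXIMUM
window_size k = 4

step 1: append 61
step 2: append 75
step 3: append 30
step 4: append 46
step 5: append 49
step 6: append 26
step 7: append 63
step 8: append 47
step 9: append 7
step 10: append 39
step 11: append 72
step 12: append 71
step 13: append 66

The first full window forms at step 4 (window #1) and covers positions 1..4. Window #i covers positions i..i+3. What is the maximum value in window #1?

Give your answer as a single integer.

Answer: 75

Derivation:
step 1: append 61 -> window=[61] (not full yet)
step 2: append 75 -> window=[61, 75] (not full yet)
step 3: append 30 -> window=[61, 75, 30] (not full yet)
step 4: append 46 -> window=[61, 75, 30, 46] -> max=75
Window #1 max = 75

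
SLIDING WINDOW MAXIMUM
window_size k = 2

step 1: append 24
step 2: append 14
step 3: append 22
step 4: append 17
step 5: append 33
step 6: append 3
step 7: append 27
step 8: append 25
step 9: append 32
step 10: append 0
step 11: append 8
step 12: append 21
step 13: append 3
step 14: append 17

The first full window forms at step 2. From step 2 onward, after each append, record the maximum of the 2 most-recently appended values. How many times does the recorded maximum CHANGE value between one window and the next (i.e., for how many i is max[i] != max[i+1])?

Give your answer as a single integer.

Answer: 7

Derivation:
step 1: append 24 -> window=[24] (not full yet)
step 2: append 14 -> window=[24, 14] -> max=24
step 3: append 22 -> window=[14, 22] -> max=22
step 4: append 17 -> window=[22, 17] -> max=22
step 5: append 33 -> window=[17, 33] -> max=33
step 6: append 3 -> window=[33, 3] -> max=33
step 7: append 27 -> window=[3, 27] -> max=27
step 8: append 25 -> window=[27, 25] -> max=27
step 9: append 32 -> window=[25, 32] -> max=32
step 10: append 0 -> window=[32, 0] -> max=32
step 11: append 8 -> window=[0, 8] -> max=8
step 12: append 21 -> window=[8, 21] -> max=21
step 13: append 3 -> window=[21, 3] -> max=21
step 14: append 17 -> window=[3, 17] -> max=17
Recorded maximums: 24 22 22 33 33 27 27 32 32 8 21 21 17
Changes between consecutive maximums: 7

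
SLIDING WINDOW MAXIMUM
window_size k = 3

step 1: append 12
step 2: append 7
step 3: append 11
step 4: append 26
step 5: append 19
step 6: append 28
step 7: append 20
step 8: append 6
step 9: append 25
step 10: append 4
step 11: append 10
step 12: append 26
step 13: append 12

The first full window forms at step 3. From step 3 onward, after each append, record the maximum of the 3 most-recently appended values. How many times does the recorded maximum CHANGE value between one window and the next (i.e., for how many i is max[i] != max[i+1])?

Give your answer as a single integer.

step 1: append 12 -> window=[12] (not full yet)
step 2: append 7 -> window=[12, 7] (not full yet)
step 3: append 11 -> window=[12, 7, 11] -> max=12
step 4: append 26 -> window=[7, 11, 26] -> max=26
step 5: append 19 -> window=[11, 26, 19] -> max=26
step 6: append 28 -> window=[26, 19, 28] -> max=28
step 7: append 20 -> window=[19, 28, 20] -> max=28
step 8: append 6 -> window=[28, 20, 6] -> max=28
step 9: append 25 -> window=[20, 6, 25] -> max=25
step 10: append 4 -> window=[6, 25, 4] -> max=25
step 11: append 10 -> window=[25, 4, 10] -> max=25
step 12: append 26 -> window=[4, 10, 26] -> max=26
step 13: append 12 -> window=[10, 26, 12] -> max=26
Recorded maximums: 12 26 26 28 28 28 25 25 25 26 26
Changes between consecutive maximums: 4

Answer: 4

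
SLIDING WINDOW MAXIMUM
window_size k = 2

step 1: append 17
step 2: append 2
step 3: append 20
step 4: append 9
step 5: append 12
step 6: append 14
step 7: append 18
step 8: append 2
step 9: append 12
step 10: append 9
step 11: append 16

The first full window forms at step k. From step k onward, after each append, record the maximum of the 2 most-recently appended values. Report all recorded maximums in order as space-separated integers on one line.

Answer: 17 20 20 12 14 18 18 12 12 16

Derivation:
step 1: append 17 -> window=[17] (not full yet)
step 2: append 2 -> window=[17, 2] -> max=17
step 3: append 20 -> window=[2, 20] -> max=20
step 4: append 9 -> window=[20, 9] -> max=20
step 5: append 12 -> window=[9, 12] -> max=12
step 6: append 14 -> window=[12, 14] -> max=14
step 7: append 18 -> window=[14, 18] -> max=18
step 8: append 2 -> window=[18, 2] -> max=18
step 9: append 12 -> window=[2, 12] -> max=12
step 10: append 9 -> window=[12, 9] -> max=12
step 11: append 16 -> window=[9, 16] -> max=16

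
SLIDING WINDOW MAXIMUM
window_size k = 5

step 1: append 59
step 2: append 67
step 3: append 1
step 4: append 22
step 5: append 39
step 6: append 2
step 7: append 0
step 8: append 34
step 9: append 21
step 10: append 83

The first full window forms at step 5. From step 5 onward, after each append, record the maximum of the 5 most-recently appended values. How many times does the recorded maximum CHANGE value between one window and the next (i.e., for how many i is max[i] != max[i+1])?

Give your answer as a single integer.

step 1: append 59 -> window=[59] (not full yet)
step 2: append 67 -> window=[59, 67] (not full yet)
step 3: append 1 -> window=[59, 67, 1] (not full yet)
step 4: append 22 -> window=[59, 67, 1, 22] (not full yet)
step 5: append 39 -> window=[59, 67, 1, 22, 39] -> max=67
step 6: append 2 -> window=[67, 1, 22, 39, 2] -> max=67
step 7: append 0 -> window=[1, 22, 39, 2, 0] -> max=39
step 8: append 34 -> window=[22, 39, 2, 0, 34] -> max=39
step 9: append 21 -> window=[39, 2, 0, 34, 21] -> max=39
step 10: append 83 -> window=[2, 0, 34, 21, 83] -> max=83
Recorded maximums: 67 67 39 39 39 83
Changes between consecutive maximums: 2

Answer: 2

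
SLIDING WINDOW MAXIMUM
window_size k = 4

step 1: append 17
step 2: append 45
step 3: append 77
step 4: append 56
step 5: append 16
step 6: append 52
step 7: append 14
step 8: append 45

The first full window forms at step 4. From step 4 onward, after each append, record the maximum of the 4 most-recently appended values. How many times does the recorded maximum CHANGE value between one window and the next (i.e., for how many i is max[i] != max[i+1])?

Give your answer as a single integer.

step 1: append 17 -> window=[17] (not full yet)
step 2: append 45 -> window=[17, 45] (not full yet)
step 3: append 77 -> window=[17, 45, 77] (not full yet)
step 4: append 56 -> window=[17, 45, 77, 56] -> max=77
step 5: append 16 -> window=[45, 77, 56, 16] -> max=77
step 6: append 52 -> window=[77, 56, 16, 52] -> max=77
step 7: append 14 -> window=[56, 16, 52, 14] -> max=56
step 8: append 45 -> window=[16, 52, 14, 45] -> max=52
Recorded maximums: 77 77 77 56 52
Changes between consecutive maximums: 2

Answer: 2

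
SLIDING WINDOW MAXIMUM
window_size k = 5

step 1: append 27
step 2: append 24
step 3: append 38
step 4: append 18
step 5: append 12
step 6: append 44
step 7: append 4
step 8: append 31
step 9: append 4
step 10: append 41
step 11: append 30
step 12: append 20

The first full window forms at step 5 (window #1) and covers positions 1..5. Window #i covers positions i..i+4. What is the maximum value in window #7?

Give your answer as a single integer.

Answer: 41

Derivation:
step 1: append 27 -> window=[27] (not full yet)
step 2: append 24 -> window=[27, 24] (not full yet)
step 3: append 38 -> window=[27, 24, 38] (not full yet)
step 4: append 18 -> window=[27, 24, 38, 18] (not full yet)
step 5: append 12 -> window=[27, 24, 38, 18, 12] -> max=38
step 6: append 44 -> window=[24, 38, 18, 12, 44] -> max=44
step 7: append 4 -> window=[38, 18, 12, 44, 4] -> max=44
step 8: append 31 -> window=[18, 12, 44, 4, 31] -> max=44
step 9: append 4 -> window=[12, 44, 4, 31, 4] -> max=44
step 10: append 41 -> window=[44, 4, 31, 4, 41] -> max=44
step 11: append 30 -> window=[4, 31, 4, 41, 30] -> max=41
Window #7 max = 41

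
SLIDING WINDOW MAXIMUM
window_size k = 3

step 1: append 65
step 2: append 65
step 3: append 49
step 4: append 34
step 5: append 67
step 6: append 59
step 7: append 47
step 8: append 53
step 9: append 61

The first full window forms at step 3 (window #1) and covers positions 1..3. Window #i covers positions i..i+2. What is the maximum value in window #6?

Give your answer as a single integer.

Answer: 59

Derivation:
step 1: append 65 -> window=[65] (not full yet)
step 2: append 65 -> window=[65, 65] (not full yet)
step 3: append 49 -> window=[65, 65, 49] -> max=65
step 4: append 34 -> window=[65, 49, 34] -> max=65
step 5: append 67 -> window=[49, 34, 67] -> max=67
step 6: append 59 -> window=[34, 67, 59] -> max=67
step 7: append 47 -> window=[67, 59, 47] -> max=67
step 8: append 53 -> window=[59, 47, 53] -> max=59
Window #6 max = 59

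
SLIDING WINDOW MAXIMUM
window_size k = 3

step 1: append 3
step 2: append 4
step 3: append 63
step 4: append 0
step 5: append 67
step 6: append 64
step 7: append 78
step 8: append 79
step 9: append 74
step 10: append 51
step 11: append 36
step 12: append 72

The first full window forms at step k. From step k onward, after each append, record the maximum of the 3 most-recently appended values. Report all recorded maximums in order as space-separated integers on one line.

step 1: append 3 -> window=[3] (not full yet)
step 2: append 4 -> window=[3, 4] (not full yet)
step 3: append 63 -> window=[3, 4, 63] -> max=63
step 4: append 0 -> window=[4, 63, 0] -> max=63
step 5: append 67 -> window=[63, 0, 67] -> max=67
step 6: append 64 -> window=[0, 67, 64] -> max=67
step 7: append 78 -> window=[67, 64, 78] -> max=78
step 8: append 79 -> window=[64, 78, 79] -> max=79
step 9: append 74 -> window=[78, 79, 74] -> max=79
step 10: append 51 -> window=[79, 74, 51] -> max=79
step 11: append 36 -> window=[74, 51, 36] -> max=74
step 12: append 72 -> window=[51, 36, 72] -> max=72

Answer: 63 63 67 67 78 79 79 79 74 72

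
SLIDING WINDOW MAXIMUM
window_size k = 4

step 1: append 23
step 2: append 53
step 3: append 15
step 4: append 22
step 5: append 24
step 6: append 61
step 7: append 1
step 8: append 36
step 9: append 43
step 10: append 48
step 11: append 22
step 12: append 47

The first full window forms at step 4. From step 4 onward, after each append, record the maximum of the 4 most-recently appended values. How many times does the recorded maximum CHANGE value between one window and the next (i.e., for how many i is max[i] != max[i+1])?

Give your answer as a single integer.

Answer: 2

Derivation:
step 1: append 23 -> window=[23] (not full yet)
step 2: append 53 -> window=[23, 53] (not full yet)
step 3: append 15 -> window=[23, 53, 15] (not full yet)
step 4: append 22 -> window=[23, 53, 15, 22] -> max=53
step 5: append 24 -> window=[53, 15, 22, 24] -> max=53
step 6: append 61 -> window=[15, 22, 24, 61] -> max=61
step 7: append 1 -> window=[22, 24, 61, 1] -> max=61
step 8: append 36 -> window=[24, 61, 1, 36] -> max=61
step 9: append 43 -> window=[61, 1, 36, 43] -> max=61
step 10: append 48 -> window=[1, 36, 43, 48] -> max=48
step 11: append 22 -> window=[36, 43, 48, 22] -> max=48
step 12: append 47 -> window=[43, 48, 22, 47] -> max=48
Recorded maximums: 53 53 61 61 61 61 48 48 48
Changes between consecutive maximums: 2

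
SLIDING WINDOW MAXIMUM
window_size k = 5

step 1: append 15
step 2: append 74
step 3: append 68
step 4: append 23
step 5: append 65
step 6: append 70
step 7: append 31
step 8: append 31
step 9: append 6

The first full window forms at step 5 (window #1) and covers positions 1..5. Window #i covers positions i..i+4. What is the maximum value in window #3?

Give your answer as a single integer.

step 1: append 15 -> window=[15] (not full yet)
step 2: append 74 -> window=[15, 74] (not full yet)
step 3: append 68 -> window=[15, 74, 68] (not full yet)
step 4: append 23 -> window=[15, 74, 68, 23] (not full yet)
step 5: append 65 -> window=[15, 74, 68, 23, 65] -> max=74
step 6: append 70 -> window=[74, 68, 23, 65, 70] -> max=74
step 7: append 31 -> window=[68, 23, 65, 70, 31] -> max=70
Window #3 max = 70

Answer: 70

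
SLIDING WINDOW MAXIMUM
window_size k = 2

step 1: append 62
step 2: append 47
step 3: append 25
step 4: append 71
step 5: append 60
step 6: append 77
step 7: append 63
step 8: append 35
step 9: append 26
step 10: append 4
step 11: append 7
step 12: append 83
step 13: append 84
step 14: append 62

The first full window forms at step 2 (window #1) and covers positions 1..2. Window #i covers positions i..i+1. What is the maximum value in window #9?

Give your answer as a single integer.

step 1: append 62 -> window=[62] (not full yet)
step 2: append 47 -> window=[62, 47] -> max=62
step 3: append 25 -> window=[47, 25] -> max=47
step 4: append 71 -> window=[25, 71] -> max=71
step 5: append 60 -> window=[71, 60] -> max=71
step 6: append 77 -> window=[60, 77] -> max=77
step 7: append 63 -> window=[77, 63] -> max=77
step 8: append 35 -> window=[63, 35] -> max=63
step 9: append 26 -> window=[35, 26] -> max=35
step 10: append 4 -> window=[26, 4] -> max=26
Window #9 max = 26

Answer: 26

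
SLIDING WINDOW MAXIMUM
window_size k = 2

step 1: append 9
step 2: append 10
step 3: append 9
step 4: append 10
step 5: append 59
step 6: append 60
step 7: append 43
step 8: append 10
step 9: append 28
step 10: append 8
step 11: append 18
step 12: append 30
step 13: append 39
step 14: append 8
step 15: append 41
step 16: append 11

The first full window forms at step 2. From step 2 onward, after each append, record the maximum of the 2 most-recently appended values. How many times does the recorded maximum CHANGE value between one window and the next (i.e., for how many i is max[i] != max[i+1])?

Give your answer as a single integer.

step 1: append 9 -> window=[9] (not full yet)
step 2: append 10 -> window=[9, 10] -> max=10
step 3: append 9 -> window=[10, 9] -> max=10
step 4: append 10 -> window=[9, 10] -> max=10
step 5: append 59 -> window=[10, 59] -> max=59
step 6: append 60 -> window=[59, 60] -> max=60
step 7: append 43 -> window=[60, 43] -> max=60
step 8: append 10 -> window=[43, 10] -> max=43
step 9: append 28 -> window=[10, 28] -> max=28
step 10: append 8 -> window=[28, 8] -> max=28
step 11: append 18 -> window=[8, 18] -> max=18
step 12: append 30 -> window=[18, 30] -> max=30
step 13: append 39 -> window=[30, 39] -> max=39
step 14: append 8 -> window=[39, 8] -> max=39
step 15: append 41 -> window=[8, 41] -> max=41
step 16: append 11 -> window=[41, 11] -> max=41
Recorded maximums: 10 10 10 59 60 60 43 28 28 18 30 39 39 41 41
Changes between consecutive maximums: 8

Answer: 8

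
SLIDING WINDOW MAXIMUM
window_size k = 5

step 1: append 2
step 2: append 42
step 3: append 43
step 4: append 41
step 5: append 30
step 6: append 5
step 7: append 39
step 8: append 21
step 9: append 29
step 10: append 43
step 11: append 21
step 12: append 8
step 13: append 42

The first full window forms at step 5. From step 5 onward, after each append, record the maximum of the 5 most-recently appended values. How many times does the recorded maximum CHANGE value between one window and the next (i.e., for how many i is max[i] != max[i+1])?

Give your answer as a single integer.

step 1: append 2 -> window=[2] (not full yet)
step 2: append 42 -> window=[2, 42] (not full yet)
step 3: append 43 -> window=[2, 42, 43] (not full yet)
step 4: append 41 -> window=[2, 42, 43, 41] (not full yet)
step 5: append 30 -> window=[2, 42, 43, 41, 30] -> max=43
step 6: append 5 -> window=[42, 43, 41, 30, 5] -> max=43
step 7: append 39 -> window=[43, 41, 30, 5, 39] -> max=43
step 8: append 21 -> window=[41, 30, 5, 39, 21] -> max=41
step 9: append 29 -> window=[30, 5, 39, 21, 29] -> max=39
step 10: append 43 -> window=[5, 39, 21, 29, 43] -> max=43
step 11: append 21 -> window=[39, 21, 29, 43, 21] -> max=43
step 12: append 8 -> window=[21, 29, 43, 21, 8] -> max=43
step 13: append 42 -> window=[29, 43, 21, 8, 42] -> max=43
Recorded maximums: 43 43 43 41 39 43 43 43 43
Changes between consecutive maximums: 3

Answer: 3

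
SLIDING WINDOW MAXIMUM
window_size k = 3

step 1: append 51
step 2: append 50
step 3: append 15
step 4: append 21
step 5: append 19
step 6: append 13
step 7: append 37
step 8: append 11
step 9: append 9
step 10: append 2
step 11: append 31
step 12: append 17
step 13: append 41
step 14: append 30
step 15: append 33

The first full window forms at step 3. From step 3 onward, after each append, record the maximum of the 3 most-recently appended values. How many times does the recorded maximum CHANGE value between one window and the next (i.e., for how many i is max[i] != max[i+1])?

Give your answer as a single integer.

Answer: 6

Derivation:
step 1: append 51 -> window=[51] (not full yet)
step 2: append 50 -> window=[51, 50] (not full yet)
step 3: append 15 -> window=[51, 50, 15] -> max=51
step 4: append 21 -> window=[50, 15, 21] -> max=50
step 5: append 19 -> window=[15, 21, 19] -> max=21
step 6: append 13 -> window=[21, 19, 13] -> max=21
step 7: append 37 -> window=[19, 13, 37] -> max=37
step 8: append 11 -> window=[13, 37, 11] -> max=37
step 9: append 9 -> window=[37, 11, 9] -> max=37
step 10: append 2 -> window=[11, 9, 2] -> max=11
step 11: append 31 -> window=[9, 2, 31] -> max=31
step 12: append 17 -> window=[2, 31, 17] -> max=31
step 13: append 41 -> window=[31, 17, 41] -> max=41
step 14: append 30 -> window=[17, 41, 30] -> max=41
step 15: append 33 -> window=[41, 30, 33] -> max=41
Recorded maximums: 51 50 21 21 37 37 37 11 31 31 41 41 41
Changes between consecutive maximums: 6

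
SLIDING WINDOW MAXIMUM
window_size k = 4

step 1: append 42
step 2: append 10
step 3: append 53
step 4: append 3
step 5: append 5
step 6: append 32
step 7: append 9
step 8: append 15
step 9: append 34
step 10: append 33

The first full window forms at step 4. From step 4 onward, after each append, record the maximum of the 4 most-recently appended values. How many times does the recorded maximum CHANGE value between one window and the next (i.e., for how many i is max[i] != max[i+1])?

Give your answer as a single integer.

step 1: append 42 -> window=[42] (not full yet)
step 2: append 10 -> window=[42, 10] (not full yet)
step 3: append 53 -> window=[42, 10, 53] (not full yet)
step 4: append 3 -> window=[42, 10, 53, 3] -> max=53
step 5: append 5 -> window=[10, 53, 3, 5] -> max=53
step 6: append 32 -> window=[53, 3, 5, 32] -> max=53
step 7: append 9 -> window=[3, 5, 32, 9] -> max=32
step 8: append 15 -> window=[5, 32, 9, 15] -> max=32
step 9: append 34 -> window=[32, 9, 15, 34] -> max=34
step 10: append 33 -> window=[9, 15, 34, 33] -> max=34
Recorded maximums: 53 53 53 32 32 34 34
Changes between consecutive maximums: 2

Answer: 2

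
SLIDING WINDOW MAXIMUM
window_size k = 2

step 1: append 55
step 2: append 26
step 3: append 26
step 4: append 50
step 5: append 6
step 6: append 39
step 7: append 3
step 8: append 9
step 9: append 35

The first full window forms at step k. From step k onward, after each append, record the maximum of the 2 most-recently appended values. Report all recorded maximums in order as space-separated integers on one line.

Answer: 55 26 50 50 39 39 9 35

Derivation:
step 1: append 55 -> window=[55] (not full yet)
step 2: append 26 -> window=[55, 26] -> max=55
step 3: append 26 -> window=[26, 26] -> max=26
step 4: append 50 -> window=[26, 50] -> max=50
step 5: append 6 -> window=[50, 6] -> max=50
step 6: append 39 -> window=[6, 39] -> max=39
step 7: append 3 -> window=[39, 3] -> max=39
step 8: append 9 -> window=[3, 9] -> max=9
step 9: append 35 -> window=[9, 35] -> max=35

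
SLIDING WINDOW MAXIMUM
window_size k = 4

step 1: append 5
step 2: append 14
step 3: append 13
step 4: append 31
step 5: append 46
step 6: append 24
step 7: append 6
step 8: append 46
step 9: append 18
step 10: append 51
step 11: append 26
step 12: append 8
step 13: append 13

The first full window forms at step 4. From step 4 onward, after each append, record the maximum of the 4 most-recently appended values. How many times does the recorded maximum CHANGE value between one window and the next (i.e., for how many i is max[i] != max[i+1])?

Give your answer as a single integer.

step 1: append 5 -> window=[5] (not full yet)
step 2: append 14 -> window=[5, 14] (not full yet)
step 3: append 13 -> window=[5, 14, 13] (not full yet)
step 4: append 31 -> window=[5, 14, 13, 31] -> max=31
step 5: append 46 -> window=[14, 13, 31, 46] -> max=46
step 6: append 24 -> window=[13, 31, 46, 24] -> max=46
step 7: append 6 -> window=[31, 46, 24, 6] -> max=46
step 8: append 46 -> window=[46, 24, 6, 46] -> max=46
step 9: append 18 -> window=[24, 6, 46, 18] -> max=46
step 10: append 51 -> window=[6, 46, 18, 51] -> max=51
step 11: append 26 -> window=[46, 18, 51, 26] -> max=51
step 12: append 8 -> window=[18, 51, 26, 8] -> max=51
step 13: append 13 -> window=[51, 26, 8, 13] -> max=51
Recorded maximums: 31 46 46 46 46 46 51 51 51 51
Changes between consecutive maximums: 2

Answer: 2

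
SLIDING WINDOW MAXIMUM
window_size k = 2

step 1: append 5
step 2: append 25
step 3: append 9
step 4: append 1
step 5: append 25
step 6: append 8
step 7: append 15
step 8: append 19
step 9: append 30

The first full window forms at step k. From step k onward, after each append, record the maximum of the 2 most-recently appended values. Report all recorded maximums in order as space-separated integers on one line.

Answer: 25 25 9 25 25 15 19 30

Derivation:
step 1: append 5 -> window=[5] (not full yet)
step 2: append 25 -> window=[5, 25] -> max=25
step 3: append 9 -> window=[25, 9] -> max=25
step 4: append 1 -> window=[9, 1] -> max=9
step 5: append 25 -> window=[1, 25] -> max=25
step 6: append 8 -> window=[25, 8] -> max=25
step 7: append 15 -> window=[8, 15] -> max=15
step 8: append 19 -> window=[15, 19] -> max=19
step 9: append 30 -> window=[19, 30] -> max=30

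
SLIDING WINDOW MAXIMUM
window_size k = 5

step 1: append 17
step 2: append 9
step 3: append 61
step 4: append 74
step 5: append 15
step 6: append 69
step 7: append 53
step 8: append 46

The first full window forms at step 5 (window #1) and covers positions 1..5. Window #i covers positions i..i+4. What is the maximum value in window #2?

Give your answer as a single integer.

Answer: 74

Derivation:
step 1: append 17 -> window=[17] (not full yet)
step 2: append 9 -> window=[17, 9] (not full yet)
step 3: append 61 -> window=[17, 9, 61] (not full yet)
step 4: append 74 -> window=[17, 9, 61, 74] (not full yet)
step 5: append 15 -> window=[17, 9, 61, 74, 15] -> max=74
step 6: append 69 -> window=[9, 61, 74, 15, 69] -> max=74
Window #2 max = 74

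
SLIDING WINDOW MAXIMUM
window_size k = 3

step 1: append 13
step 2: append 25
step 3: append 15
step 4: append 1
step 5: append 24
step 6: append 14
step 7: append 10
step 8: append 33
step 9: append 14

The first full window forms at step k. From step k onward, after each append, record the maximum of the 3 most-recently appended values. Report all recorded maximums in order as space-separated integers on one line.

Answer: 25 25 24 24 24 33 33

Derivation:
step 1: append 13 -> window=[13] (not full yet)
step 2: append 25 -> window=[13, 25] (not full yet)
step 3: append 15 -> window=[13, 25, 15] -> max=25
step 4: append 1 -> window=[25, 15, 1] -> max=25
step 5: append 24 -> window=[15, 1, 24] -> max=24
step 6: append 14 -> window=[1, 24, 14] -> max=24
step 7: append 10 -> window=[24, 14, 10] -> max=24
step 8: append 33 -> window=[14, 10, 33] -> max=33
step 9: append 14 -> window=[10, 33, 14] -> max=33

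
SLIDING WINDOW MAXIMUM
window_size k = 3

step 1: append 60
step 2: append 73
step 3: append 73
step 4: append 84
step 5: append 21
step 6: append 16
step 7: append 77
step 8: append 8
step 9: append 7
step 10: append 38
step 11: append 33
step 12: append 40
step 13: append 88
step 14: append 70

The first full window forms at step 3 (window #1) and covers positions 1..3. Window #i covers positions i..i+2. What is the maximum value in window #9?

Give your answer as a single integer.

step 1: append 60 -> window=[60] (not full yet)
step 2: append 73 -> window=[60, 73] (not full yet)
step 3: append 73 -> window=[60, 73, 73] -> max=73
step 4: append 84 -> window=[73, 73, 84] -> max=84
step 5: append 21 -> window=[73, 84, 21] -> max=84
step 6: append 16 -> window=[84, 21, 16] -> max=84
step 7: append 77 -> window=[21, 16, 77] -> max=77
step 8: append 8 -> window=[16, 77, 8] -> max=77
step 9: append 7 -> window=[77, 8, 7] -> max=77
step 10: append 38 -> window=[8, 7, 38] -> max=38
step 11: append 33 -> window=[7, 38, 33] -> max=38
Window #9 max = 38

Answer: 38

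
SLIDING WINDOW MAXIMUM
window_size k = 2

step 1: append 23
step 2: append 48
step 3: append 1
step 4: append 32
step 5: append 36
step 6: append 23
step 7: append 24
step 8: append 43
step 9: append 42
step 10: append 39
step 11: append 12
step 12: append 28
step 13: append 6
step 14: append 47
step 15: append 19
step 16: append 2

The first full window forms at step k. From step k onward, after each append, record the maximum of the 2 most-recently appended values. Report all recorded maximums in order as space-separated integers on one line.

step 1: append 23 -> window=[23] (not full yet)
step 2: append 48 -> window=[23, 48] -> max=48
step 3: append 1 -> window=[48, 1] -> max=48
step 4: append 32 -> window=[1, 32] -> max=32
step 5: append 36 -> window=[32, 36] -> max=36
step 6: append 23 -> window=[36, 23] -> max=36
step 7: append 24 -> window=[23, 24] -> max=24
step 8: append 43 -> window=[24, 43] -> max=43
step 9: append 42 -> window=[43, 42] -> max=43
step 10: append 39 -> window=[42, 39] -> max=42
step 11: append 12 -> window=[39, 12] -> max=39
step 12: append 28 -> window=[12, 28] -> max=28
step 13: append 6 -> window=[28, 6] -> max=28
step 14: append 47 -> window=[6, 47] -> max=47
step 15: append 19 -> window=[47, 19] -> max=47
step 16: append 2 -> window=[19, 2] -> max=19

Answer: 48 48 32 36 36 24 43 43 42 39 28 28 47 47 19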